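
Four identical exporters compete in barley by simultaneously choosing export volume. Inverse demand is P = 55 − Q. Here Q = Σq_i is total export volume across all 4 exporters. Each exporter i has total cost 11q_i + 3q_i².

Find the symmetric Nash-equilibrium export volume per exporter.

4

A representative exporter's profit is π_i = q_i(55 − Q) − 11q_i − 3q_i², with Q = q_i + Σ_{j≠i} q_j.
First-order condition: 44 − 8q_i − Σ_{j≠i} q_j = 0.
In a symmetric equilibrium every exporter chooses the same q, so Σ_{j≠i} q_j = 3q. The condition becomes 44 − 11q = 0, giving q = 44/11 = 4.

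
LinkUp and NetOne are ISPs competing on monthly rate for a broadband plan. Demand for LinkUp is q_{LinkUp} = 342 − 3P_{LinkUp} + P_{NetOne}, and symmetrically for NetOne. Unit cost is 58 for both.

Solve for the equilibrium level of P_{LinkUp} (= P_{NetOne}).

LinkUp's profit: π = (P_{LinkUp} − 58)(342 − 3P_{LinkUp} + P_{NetOne}).
∂π/∂P_{LinkUp} = 516 − 6P_{LinkUp} + P_{NetOne} = 0 ⇒ P_{LinkUp} = 86 + (1/6)P_{NetOne}.
Setting P_{LinkUp} = P_{NetOne} in the reaction function: P_{LinkUp} = 86 + (1/6)P_{LinkUp}, so P_{LinkUp} = 86 / (5/6) = 103.2.

103.2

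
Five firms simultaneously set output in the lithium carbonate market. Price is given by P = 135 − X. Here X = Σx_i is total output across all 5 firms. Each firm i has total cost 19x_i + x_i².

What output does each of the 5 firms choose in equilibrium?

14.5

A representative firm's profit is π_i = x_i(135 − X) − 19x_i − x_i², with X = x_i + Σ_{j≠i} x_j.
First-order condition: 116 − 4x_i − Σ_{j≠i} x_j = 0.
In a symmetric equilibrium every firm chooses the same x, so Σ_{j≠i} x_j = 4x. The condition becomes 116 − 8x = 0, giving x = 116/8 = 14.5.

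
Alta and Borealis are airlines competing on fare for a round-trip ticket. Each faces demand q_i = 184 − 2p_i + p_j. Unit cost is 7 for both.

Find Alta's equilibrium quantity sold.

118

Alta's profit: π = (p_{Alta} − 7)(184 − 2p_{Alta} + p_{Borealis}).
∂π/∂p_{Alta} = 198 − 4p_{Alta} + p_{Borealis} = 0 ⇒ p_{Alta} = 49.5 + 0.25p_{Borealis}.
Setting p_{Alta} = p_{Borealis} in the reaction function: p_{Alta} = 49.5 + 0.25p_{Alta}, so p_{Alta} = 49.5 / 0.75 = 66.
q_{Alta} = 184 − 2·66 + 66 = 118.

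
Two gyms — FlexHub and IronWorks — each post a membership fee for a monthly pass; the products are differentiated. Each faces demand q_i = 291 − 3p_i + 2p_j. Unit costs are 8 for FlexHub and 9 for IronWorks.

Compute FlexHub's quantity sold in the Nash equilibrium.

212.8125

FlexHub's profit: π = (p_{FlexHub} − 8)(291 − 3p_{FlexHub} + 2p_{IronWorks}).
∂π/∂p_{FlexHub} = 315 − 6p_{FlexHub} + 2p_{IronWorks} = 0 ⇒ p_{FlexHub} = 52.5 + (1/3)p_{IronWorks}.
Similarly p_{IronWorks} = 53 + (1/3)p_{FlexHub}.
Plugging p_{IronWorks} into FlexHub's best response: p_{FlexHub} = 52.5 + (1/3)(53 + (1/3)p_{FlexHub}) ⇒ (8/9)p_{FlexHub} = 421/6, so p_{FlexHub} = 78.9375.
Then p_{IronWorks} = 53 + (1/3)·78.9375 = 79.3125.
q_{FlexHub} = 291 − 3·78.9375 + 2·79.3125 = 212.8125.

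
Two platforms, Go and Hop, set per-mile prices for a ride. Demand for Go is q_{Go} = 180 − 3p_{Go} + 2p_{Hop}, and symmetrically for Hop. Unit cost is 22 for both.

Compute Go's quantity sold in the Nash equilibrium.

Go's profit: π = (p_{Go} − 22)(180 − 3p_{Go} + 2p_{Hop}).
∂π/∂p_{Go} = 246 − 6p_{Go} + 2p_{Hop} = 0 ⇒ p_{Go} = 41 + (1/3)p_{Hop}.
Setting p_{Go} = p_{Hop} in the reaction function: p_{Go} = 41 + (1/3)p_{Go}, so p_{Go} = 41 / (2/3) = 61.5.
q_{Go} = 180 − 3·61.5 + 2·61.5 = 118.5.

118.5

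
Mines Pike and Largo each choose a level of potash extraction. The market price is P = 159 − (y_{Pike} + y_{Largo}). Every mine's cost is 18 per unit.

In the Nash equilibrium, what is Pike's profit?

2209

Mine Pike's profit: π = y_{Pike}(159 − (y_{Pike} + y_{Largo})) − 18y_{Pike}.
∂π/∂y_{Pike} = 141 − 2y_{Pike} − y_{Largo} = 0, so y_{Pike} = 70.5 − 0.5y_{Largo}.
By symmetry y_{Largo} = y_{Pike}; substituting into the reaction function, 1.5y_{Pike} = 70.5 and y_{Pike} = 47.
Price P = 159 − 94 = 65.
Pike's profit: (65 − 18)·47 = 2209.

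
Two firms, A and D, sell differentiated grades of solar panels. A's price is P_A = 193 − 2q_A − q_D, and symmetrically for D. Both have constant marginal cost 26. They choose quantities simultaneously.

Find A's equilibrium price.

Firm A's profit: π = q_A(193 − 2q_A − q_D) − 26q_A.
∂π/∂q_A = 167 − 4q_A − q_D = 0 ⇒ q_A = 41.75 − 0.25q_D.
Setting q_A = q_D in the reaction function: q_A = 41.75 − 0.25q_A, so q_A = 41.75 / 1.25 = 33.4.
P_A = 193 − 2·33.4 − 33.4 = 92.8.

92.8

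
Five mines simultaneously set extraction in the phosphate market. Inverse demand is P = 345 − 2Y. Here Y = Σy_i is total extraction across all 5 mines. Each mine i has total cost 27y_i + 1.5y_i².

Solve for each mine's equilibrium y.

21.2

A representative mine's profit is π_i = y_i(345 − 2Y) − 27y_i − 1.5y_i², with Y = y_i + Σ_{j≠i} y_j.
First-order condition: 318 − 7y_i − 2Σ_{j≠i} y_j = 0.
With identical mines, set every y_j = y: then 318 − 7y − 8y = 0, i.e. y = 318/15 = 21.2.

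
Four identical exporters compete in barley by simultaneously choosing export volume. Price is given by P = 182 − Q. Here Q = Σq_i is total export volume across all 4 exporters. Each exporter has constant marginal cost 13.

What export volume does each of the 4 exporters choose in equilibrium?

33.8

A representative exporter's profit is π_i = q_i(182 − Q) − 13q_i, with Q = q_i + Σ_{j≠i} q_j.
First-order condition: 169 − 2q_i − Σ_{j≠i} q_j = 0.
With identical exporters, set every q_j = q: then 169 − 2q − 3q = 0, i.e. q = 169/5 = 33.8.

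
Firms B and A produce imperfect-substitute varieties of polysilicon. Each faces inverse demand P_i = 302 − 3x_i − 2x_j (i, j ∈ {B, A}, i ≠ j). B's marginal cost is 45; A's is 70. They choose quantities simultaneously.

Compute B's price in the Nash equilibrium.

Firm B's profit: π = x_B(302 − 3x_B − 2x_A) − 45x_B.
∂π/∂x_B = 257 − 6x_B − 2x_A = 0 ⇒ x_B = 257/6 − (1/3)x_A.
Similarly x_A = 116/3 − (1/3)x_B.
Solving the two reaction functions simultaneously: (1 − (−1/3)(−1/3))x_B = 257/6 − (1/3)·(116/3), so (8/9)x_B = 539/18 and x_B = 33.6875.
Then x_A = 116/3 − (1/3)·33.6875 = 27.4375.
P_B = 302 − 3·33.6875 − 2·27.4375 = 146.0625.

146.0625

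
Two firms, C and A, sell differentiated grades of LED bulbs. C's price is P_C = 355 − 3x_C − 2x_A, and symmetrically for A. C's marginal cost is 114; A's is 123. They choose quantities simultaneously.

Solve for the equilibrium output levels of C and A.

30.6875, 28.4375

Firm C's profit: π = x_C(355 − 3x_C − 2x_A) − 114x_C.
∂π/∂x_C = 241 − 6x_C − 2x_A = 0 ⇒ x_C = 241/6 − (1/3)x_A.
Similarly x_A = 116/3 − (1/3)x_C.
Plugging x_A into C's best response: x_C = 241/6 − (1/3)(116/3 − (1/3)x_C) ⇒ (8/9)x_C = 491/18, so x_C = 30.6875.
Then x_A = 116/3 − (1/3)·30.6875 = 28.4375.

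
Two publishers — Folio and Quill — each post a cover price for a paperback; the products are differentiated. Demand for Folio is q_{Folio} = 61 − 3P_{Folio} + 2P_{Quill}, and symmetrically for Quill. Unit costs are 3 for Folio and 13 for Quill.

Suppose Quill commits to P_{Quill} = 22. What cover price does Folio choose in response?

Folio's profit: π = (P_{Folio} − 3)(61 − 3P_{Folio} + 2P_{Quill}).
∂π/∂P_{Folio} = 70 − 6P_{Folio} + 2P_{Quill} = 0 ⇒ P_{Folio} = 35/3 + (1/3)P_{Quill}.
At P_{Quill} = 22: P_{Folio} = 35/3 + (1/3)·22 = 19.

19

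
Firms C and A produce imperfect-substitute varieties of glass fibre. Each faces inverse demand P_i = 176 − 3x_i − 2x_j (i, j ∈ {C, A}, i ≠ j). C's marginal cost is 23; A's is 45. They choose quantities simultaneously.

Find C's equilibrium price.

84.5

Firm C's profit: π = x_C(176 − 3x_C − 2x_A) − 23x_C.
∂π/∂x_C = 153 − 6x_C − 2x_A = 0 ⇒ x_C = 25.5 − (1/3)x_A.
Similarly x_A = 131/6 − (1/3)x_C.
Solving the two reaction functions simultaneously: (1 − (−1/3)(−1/3))x_C = 25.5 − (1/3)·(131/6), so (8/9)x_C = 164/9 and x_C = 20.5.
Then x_A = 131/6 − (1/3)·20.5 = 15.
P_C = 176 − 3·20.5 − 2·15 = 84.5.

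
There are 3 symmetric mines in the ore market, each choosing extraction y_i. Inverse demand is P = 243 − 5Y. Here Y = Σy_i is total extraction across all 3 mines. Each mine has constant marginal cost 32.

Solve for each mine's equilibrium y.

10.55

A representative mine's profit is π_i = y_i(243 − 5Y) − 32y_i, with Y = y_i + Σ_{j≠i} y_j.
First-order condition: 211 − 10y_i − 5Σ_{j≠i} y_j = 0.
Imposing symmetry (y_j = y for all j) turns Σ_{j≠i} y_j into 2y, so 211 = 20y and y = 10.55.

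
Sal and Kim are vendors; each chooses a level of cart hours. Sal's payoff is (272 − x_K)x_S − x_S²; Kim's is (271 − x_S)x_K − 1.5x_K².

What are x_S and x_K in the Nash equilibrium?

Expanding Sal's payoff: 272x_S − x_Kx_S − x_S².
∂π/∂x_S = 272 − x_K − 2x_S = 0, so x_S = 136 − 0.5x_K.
Likewise for Kim: x_K = 271/3 − (1/3)x_S.
Solving the two reaction functions simultaneously: (1 − (−0.5)(−1/3))x_S = 136 − 0.5·(271/3), so (5/6)x_S = 545/6 and x_S = 109.
Then x_K = 271/3 − (1/3)·109 = 54.

109, 54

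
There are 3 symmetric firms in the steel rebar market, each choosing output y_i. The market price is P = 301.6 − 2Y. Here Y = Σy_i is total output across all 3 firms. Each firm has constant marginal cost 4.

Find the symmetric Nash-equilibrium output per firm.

37.2

A representative firm's profit is π_i = y_i(301.6 − 2Y) − 4y_i, with Y = y_i + Σ_{j≠i} y_j.
First-order condition: 297.6 − 4y_i − 2Σ_{j≠i} y_j = 0.
In a symmetric equilibrium every firm chooses the same y, so Σ_{j≠i} y_j = 2y. The condition becomes 297.6 − 8y = 0, giving y = 297.6/8 = 37.2.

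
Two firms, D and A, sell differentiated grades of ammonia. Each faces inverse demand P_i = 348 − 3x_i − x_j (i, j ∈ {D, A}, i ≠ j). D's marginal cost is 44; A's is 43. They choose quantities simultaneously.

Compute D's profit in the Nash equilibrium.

5650.68

Firm D's profit: π = x_D(348 − 3x_D − x_A) − 44x_D.
∂π/∂x_D = 304 − 6x_D − x_A = 0 ⇒ x_D = 152/3 − (1/6)x_A.
Similarly x_A = 305/6 − (1/6)x_D.
Plugging x_A into D's best response: x_D = 152/3 − (1/6)(305/6 − (1/6)x_D) ⇒ (35/36)x_D = 1519/36, so x_D = 43.4.
Then x_A = 305/6 − (1/6)·43.4 = 43.6.
P_D = 348 − 3·43.4 − 43.6 = 174.2.
Profit = (174.2 − 44)·43.4 = 5650.68.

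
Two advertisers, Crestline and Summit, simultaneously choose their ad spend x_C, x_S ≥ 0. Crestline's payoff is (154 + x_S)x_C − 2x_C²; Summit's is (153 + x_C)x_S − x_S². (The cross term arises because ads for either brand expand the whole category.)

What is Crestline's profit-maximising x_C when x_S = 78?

Expanding Crestline's payoff: 154x_C + x_Sx_C − 2x_C².
∂π/∂x_C = 154 + x_S − 4x_C = 0, so x_C = 38.5 + 0.25x_S.
At x_S = 78: x_C = 38.5 + 0.25·78 = 58.

58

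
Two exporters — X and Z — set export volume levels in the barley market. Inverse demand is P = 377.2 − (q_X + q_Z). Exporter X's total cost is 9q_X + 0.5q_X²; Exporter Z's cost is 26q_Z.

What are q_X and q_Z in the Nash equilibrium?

Exporter X's profit: π = q_X(377.2 − (q_X + q_Z)) − 9q_X − 0.5q_X².
∂π/∂q_X = 368.2 − 3q_X − q_Z = 0, so q_X = 1841/15 − (1/3)q_Z.
For Z: ∂π/∂q_Z = 351.2 − 2q_Z − q_X = 0 ⇒ q_Z = 175.6 − 0.5q_X.
Substituting the second reaction function into the first: q_X = 1841/15 − (1/3)(175.6 − 0.5q_X), which gives (5/6)q_X = 64.2 ⇒ q_X = 77.04.
Then q_Z = 175.6 − 0.5·77.04 = 137.08.

77.04, 137.08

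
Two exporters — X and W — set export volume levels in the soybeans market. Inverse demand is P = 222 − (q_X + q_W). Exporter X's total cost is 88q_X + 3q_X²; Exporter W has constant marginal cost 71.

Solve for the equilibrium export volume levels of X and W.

Exporter X's profit: π = q_X(222 − (q_X + q_W)) − 88q_X − 3q_X².
∂π/∂q_X = 134 − 8q_X − q_W = 0, so q_X = 16.75 − 0.125q_W.
For W: ∂π/∂q_W = 151 − 2q_W − q_X = 0 ⇒ q_W = 75.5 − 0.5q_X.
Substituting the second reaction function into the first: q_X = 16.75 − 0.125(75.5 − 0.5q_X), which gives 0.9375q_X = 7.3125 ⇒ q_X = 7.8.
Then q_W = 75.5 − 0.5·7.8 = 71.6.

7.8, 71.6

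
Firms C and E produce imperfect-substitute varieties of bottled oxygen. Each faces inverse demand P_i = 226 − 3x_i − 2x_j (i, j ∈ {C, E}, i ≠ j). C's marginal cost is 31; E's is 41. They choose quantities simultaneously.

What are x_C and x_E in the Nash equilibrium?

Firm C's profit: π = x_C(226 − 3x_C − 2x_E) − 31x_C.
∂π/∂x_C = 195 − 6x_C − 2x_E = 0 ⇒ x_C = 32.5 − (1/3)x_E.
Similarly x_E = 185/6 − (1/3)x_C.
Plugging x_E into C's best response: x_C = 32.5 − (1/3)(185/6 − (1/3)x_C) ⇒ (8/9)x_C = 200/9, so x_C = 25.
Then x_E = 185/6 − (1/3)·25 = 22.5.

25, 22.5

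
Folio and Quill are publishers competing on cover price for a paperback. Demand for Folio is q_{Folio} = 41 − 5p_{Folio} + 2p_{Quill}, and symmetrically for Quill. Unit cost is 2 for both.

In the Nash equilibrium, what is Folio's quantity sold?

Folio's profit: π = (p_{Folio} − 2)(41 − 5p_{Folio} + 2p_{Quill}).
∂π/∂p_{Folio} = 51 − 10p_{Folio} + 2p_{Quill} = 0 ⇒ p_{Folio} = 5.1 + 0.2p_{Quill}.
By symmetry p_{Quill} = p_{Folio}; substituting into the reaction function, 0.8p_{Folio} = 5.1 and p_{Folio} = 6.375.
q_{Folio} = 41 − 5·6.375 + 2·6.375 = 21.875.

21.875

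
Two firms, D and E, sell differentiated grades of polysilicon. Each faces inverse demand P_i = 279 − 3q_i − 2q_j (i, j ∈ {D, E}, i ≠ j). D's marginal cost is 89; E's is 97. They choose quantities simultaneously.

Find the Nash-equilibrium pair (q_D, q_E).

24.25, 22.25

Firm D's profit: π = q_D(279 − 3q_D − 2q_E) − 89q_D.
∂π/∂q_D = 190 − 6q_D − 2q_E = 0 ⇒ q_D = 95/3 − (1/3)q_E.
Similarly q_E = 91/3 − (1/3)q_D.
Plugging q_E into D's best response: q_D = 95/3 − (1/3)(91/3 − (1/3)q_D) ⇒ (8/9)q_D = 194/9, so q_D = 24.25.
Then q_E = 91/3 − (1/3)·24.25 = 22.25.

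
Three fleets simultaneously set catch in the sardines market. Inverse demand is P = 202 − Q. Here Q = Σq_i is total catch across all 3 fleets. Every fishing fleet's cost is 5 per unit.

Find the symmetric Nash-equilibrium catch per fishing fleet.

A representative fishing fleet's profit is π_i = q_i(202 − Q) − 5q_i, with Q = q_i + Σ_{j≠i} q_j.
First-order condition: 197 − 2q_i − Σ_{j≠i} q_j = 0.
In a symmetric equilibrium every fishing fleet chooses the same q, so Σ_{j≠i} q_j = 2q. The condition becomes 197 − 4q = 0, giving q = 197/4 = 49.25.

49.25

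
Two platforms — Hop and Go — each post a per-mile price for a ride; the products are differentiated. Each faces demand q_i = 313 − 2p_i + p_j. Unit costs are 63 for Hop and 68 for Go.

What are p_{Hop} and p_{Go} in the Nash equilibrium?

Hop's profit: π = (p_{Hop} − 63)(313 − 2p_{Hop} + p_{Go}).
∂π/∂p_{Hop} = 439 − 4p_{Hop} + p_{Go} = 0 ⇒ p_{Hop} = 109.75 + 0.25p_{Go}.
Similarly p_{Go} = 112.25 + 0.25p_{Hop}.
Substituting the second reaction function into the first: p_{Hop} = 109.75 + 0.25(112.25 + 0.25p_{Hop}), which gives 0.9375p_{Hop} = 137.8125 ⇒ p_{Hop} = 147.
Then p_{Go} = 112.25 + 0.25·147 = 149.

147, 149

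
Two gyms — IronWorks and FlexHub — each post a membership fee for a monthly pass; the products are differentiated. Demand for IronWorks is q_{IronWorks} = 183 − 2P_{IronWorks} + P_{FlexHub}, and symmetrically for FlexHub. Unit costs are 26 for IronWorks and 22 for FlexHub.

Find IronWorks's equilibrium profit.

IronWorks's profit: π = (P_{IronWorks} − 26)(183 − 2P_{IronWorks} + P_{FlexHub}).
∂π/∂P_{IronWorks} = 235 − 4P_{IronWorks} + P_{FlexHub} = 0 ⇒ P_{IronWorks} = 58.75 + 0.25P_{FlexHub}.
Similarly P_{FlexHub} = 56.75 + 0.25P_{IronWorks}.
Substituting the second reaction function into the first: P_{IronWorks} = 58.75 + 0.25(56.75 + 0.25P_{IronWorks}), which gives 0.9375P_{IronWorks} = 72.9375 ⇒ P_{IronWorks} = 77.8.
Then P_{FlexHub} = 56.75 + 0.25·77.8 = 76.2.
q_{IronWorks} = 183 − 2·77.8 + 76.2 = 103.6.
Profit = (77.8 − 26)·103.6 = 5366.48.

5366.48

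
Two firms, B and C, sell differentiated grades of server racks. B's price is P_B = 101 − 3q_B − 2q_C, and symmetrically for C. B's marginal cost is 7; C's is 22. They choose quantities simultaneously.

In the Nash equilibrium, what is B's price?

Firm B's profit: π = q_B(101 − 3q_B − 2q_C) − 7q_B.
∂π/∂q_B = 94 − 6q_B − 2q_C = 0 ⇒ q_B = 47/3 − (1/3)q_C.
Similarly q_C = 79/6 − (1/3)q_B.
Plugging q_C into B's best response: q_B = 47/3 − (1/3)(79/6 − (1/3)q_B) ⇒ (8/9)q_B = 203/18, so q_B = 12.6875.
Then q_C = 79/6 − (1/3)·12.6875 = 8.9375.
P_B = 101 − 3·12.6875 − 2·8.9375 = 45.0625.

45.0625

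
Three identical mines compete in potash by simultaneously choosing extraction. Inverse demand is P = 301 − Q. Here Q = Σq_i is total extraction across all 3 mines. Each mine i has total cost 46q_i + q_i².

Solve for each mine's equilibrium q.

A representative mine's profit is π_i = q_i(301 − Q) − 46q_i − q_i², with Q = q_i + Σ_{j≠i} q_j.
First-order condition: 255 − 4q_i − Σ_{j≠i} q_j = 0.
In a symmetric equilibrium every mine chooses the same q, so Σ_{j≠i} q_j = 2q. The condition becomes 255 − 6q = 0, giving q = 255/6 = 42.5.

42.5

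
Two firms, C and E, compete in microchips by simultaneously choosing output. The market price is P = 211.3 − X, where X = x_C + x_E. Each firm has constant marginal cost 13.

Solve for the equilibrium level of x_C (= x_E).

Firm C's profit: π = x_C(211.3 − (x_C + x_E)) − 13x_C.
∂π/∂x_C = 198.3 − 2x_C − x_E = 0, so x_C = 99.15 − 0.5x_E.
Setting x_C = x_E in the reaction function: x_C = 99.15 − 0.5x_C, so x_C = 99.15 / 1.5 = 66.1.

66.1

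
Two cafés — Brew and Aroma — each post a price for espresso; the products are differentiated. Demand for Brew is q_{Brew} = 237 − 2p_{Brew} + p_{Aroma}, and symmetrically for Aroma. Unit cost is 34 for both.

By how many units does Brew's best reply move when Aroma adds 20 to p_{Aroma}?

Brew's profit: π = (p_{Brew} − 34)(237 − 2p_{Brew} + p_{Aroma}).
∂π/∂p_{Brew} = 305 − 4p_{Brew} + p_{Aroma} = 0 ⇒ p_{Brew} = 76.25 + 0.25p_{Aroma}.
The reaction-function slope is 0.25, so a 20-unit rise in p_{Aroma} moves p_{Brew} by 0.25 × 20 = 5. Brew's best response rises — the actions are strategic complements.

5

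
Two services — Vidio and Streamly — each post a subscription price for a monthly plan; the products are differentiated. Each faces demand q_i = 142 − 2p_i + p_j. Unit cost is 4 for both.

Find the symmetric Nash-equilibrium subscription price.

50

Vidio's profit: π = (p_{Vidio} − 4)(142 − 2p_{Vidio} + p_{Streamly}).
∂π/∂p_{Vidio} = 150 − 4p_{Vidio} + p_{Streamly} = 0 ⇒ p_{Vidio} = 37.5 + 0.25p_{Streamly}.
By symmetry p_{Streamly} = p_{Vidio}; substituting into the reaction function, 0.75p_{Vidio} = 37.5 and p_{Vidio} = 50.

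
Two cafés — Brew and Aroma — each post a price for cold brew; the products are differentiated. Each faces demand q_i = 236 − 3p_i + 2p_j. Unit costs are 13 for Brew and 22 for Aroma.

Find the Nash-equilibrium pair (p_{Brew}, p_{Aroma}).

Brew's profit: π = (p_{Brew} − 13)(236 − 3p_{Brew} + 2p_{Aroma}).
∂π/∂p_{Brew} = 275 − 6p_{Brew} + 2p_{Aroma} = 0 ⇒ p_{Brew} = 275/6 + (1/3)p_{Aroma}.
Similarly p_{Aroma} = 151/3 + (1/3)p_{Brew}.
Substituting the second reaction function into the first: p_{Brew} = 275/6 + (1/3)(151/3 + (1/3)p_{Brew}), which gives (8/9)p_{Brew} = 1127/18 ⇒ p_{Brew} = 70.4375.
Then p_{Aroma} = 151/3 + (1/3)·70.4375 = 73.8125.

70.4375, 73.8125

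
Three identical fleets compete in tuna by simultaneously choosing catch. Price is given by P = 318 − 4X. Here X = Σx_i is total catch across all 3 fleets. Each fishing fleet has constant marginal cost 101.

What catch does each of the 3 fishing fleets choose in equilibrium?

A representative fishing fleet's profit is π_i = x_i(318 − 4X) − 101x_i, with X = x_i + Σ_{j≠i} x_j.
First-order condition: 217 − 8x_i − 4Σ_{j≠i} x_j = 0.
In a symmetric equilibrium every fishing fleet chooses the same x, so Σ_{j≠i} x_j = 2x. The condition becomes 217 − 16x = 0, giving x = 217/16 = 13.5625.

13.5625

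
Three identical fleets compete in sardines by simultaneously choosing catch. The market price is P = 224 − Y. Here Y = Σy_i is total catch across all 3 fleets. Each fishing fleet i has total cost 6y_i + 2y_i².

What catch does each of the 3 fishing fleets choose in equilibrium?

27.25

A representative fishing fleet's profit is π_i = y_i(224 − Y) − 6y_i − 2y_i², with Y = y_i + Σ_{j≠i} y_j.
First-order condition: 218 − 6y_i − Σ_{j≠i} y_j = 0.
In a symmetric equilibrium every fishing fleet chooses the same y, so Σ_{j≠i} y_j = 2y. The condition becomes 218 − 8y = 0, giving y = 218/8 = 27.25.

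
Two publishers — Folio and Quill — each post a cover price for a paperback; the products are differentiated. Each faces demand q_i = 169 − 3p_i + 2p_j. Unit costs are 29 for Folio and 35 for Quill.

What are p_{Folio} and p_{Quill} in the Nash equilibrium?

65.125, 67.375

Folio's profit: π = (p_{Folio} − 29)(169 − 3p_{Folio} + 2p_{Quill}).
∂π/∂p_{Folio} = 256 − 6p_{Folio} + 2p_{Quill} = 0 ⇒ p_{Folio} = 128/3 + (1/3)p_{Quill}.
Similarly p_{Quill} = 137/3 + (1/3)p_{Folio}.
Substituting the second reaction function into the first: p_{Folio} = 128/3 + (1/3)(137/3 + (1/3)p_{Folio}), which gives (8/9)p_{Folio} = 521/9 ⇒ p_{Folio} = 65.125.
Then p_{Quill} = 137/3 + (1/3)·65.125 = 67.375.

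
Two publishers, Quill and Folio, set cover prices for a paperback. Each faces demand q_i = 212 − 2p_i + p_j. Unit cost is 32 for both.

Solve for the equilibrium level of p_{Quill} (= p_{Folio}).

Quill's profit: π = (p_{Quill} − 32)(212 − 2p_{Quill} + p_{Folio}).
∂π/∂p_{Quill} = 276 − 4p_{Quill} + p_{Folio} = 0 ⇒ p_{Quill} = 69 + 0.25p_{Folio}.
The game is symmetric, so in equilibrium p_{Folio} = p_{Quill}: the reaction function gives 0.75p_{Quill} = 69, hence p_{Quill} = 92.

92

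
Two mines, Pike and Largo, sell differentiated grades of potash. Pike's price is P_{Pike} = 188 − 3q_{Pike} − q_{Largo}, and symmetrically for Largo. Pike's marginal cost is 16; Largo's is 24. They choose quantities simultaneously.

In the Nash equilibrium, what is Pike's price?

90.4

Mine Pike's profit: π = q_{Pike}(188 − 3q_{Pike} − q_{Largo}) − 16q_{Pike}.
∂π/∂q_{Pike} = 172 − 6q_{Pike} − q_{Largo} = 0 ⇒ q_{Pike} = 86/3 − (1/6)q_{Largo}.
Similarly q_{Largo} = 82/3 − (1/6)q_{Pike}.
Substituting the second reaction function into the first: q_{Pike} = 86/3 − (1/6)(82/3 − (1/6)q_{Pike}), which gives (35/36)q_{Pike} = 217/9 ⇒ q_{Pike} = 24.8.
Then q_{Largo} = 82/3 − (1/6)·24.8 = 23.2.
P_{Pike} = 188 − 3·24.8 − 23.2 = 90.4.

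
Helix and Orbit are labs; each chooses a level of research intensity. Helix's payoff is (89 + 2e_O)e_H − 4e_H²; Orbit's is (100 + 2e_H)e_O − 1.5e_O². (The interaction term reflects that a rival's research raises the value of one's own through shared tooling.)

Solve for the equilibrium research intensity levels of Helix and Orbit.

Expanding Helix's payoff: 89e_H + 2e_Oe_H − 4e_H².
∂π/∂e_H = 89 + 2e_O − 8e_H = 0, so e_H = 11.125 + 0.25e_O.
Likewise for Orbit: e_O = 100/3 + (2/3)e_H.
Substituting the second reaction function into the first: e_H = 11.125 + 0.25(100/3 + (2/3)e_H), which gives (5/6)e_H = 467/24 ⇒ e_H = 23.35.
Then e_O = 100/3 + (2/3)·23.35 = 48.9.

23.35, 48.9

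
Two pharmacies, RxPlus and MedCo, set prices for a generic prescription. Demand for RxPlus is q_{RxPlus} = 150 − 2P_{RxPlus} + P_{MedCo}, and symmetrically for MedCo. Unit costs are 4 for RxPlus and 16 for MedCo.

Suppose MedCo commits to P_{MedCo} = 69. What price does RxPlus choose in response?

56.75

RxPlus's profit: π = (P_{RxPlus} − 4)(150 − 2P_{RxPlus} + P_{MedCo}).
∂π/∂P_{RxPlus} = 158 − 4P_{RxPlus} + P_{MedCo} = 0 ⇒ P_{RxPlus} = 39.5 + 0.25P_{MedCo}.
At P_{MedCo} = 69: P_{RxPlus} = 39.5 + 0.25·69 = 56.75.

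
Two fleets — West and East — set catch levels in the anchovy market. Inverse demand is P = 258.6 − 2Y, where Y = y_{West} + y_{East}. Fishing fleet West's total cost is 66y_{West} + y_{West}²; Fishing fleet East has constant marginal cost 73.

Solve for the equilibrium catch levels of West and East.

19.96, 36.42

Fishing fleet West's profit: π = y_{West}(258.6 − 2(y_{West} + y_{East})) − 66y_{West} − y_{West}².
∂π/∂y_{West} = 192.6 − 6y_{West} − 2y_{East} = 0, so y_{West} = 32.1 − (1/3)y_{East}.
For East: ∂π/∂y_{East} = 185.6 − 4y_{East} − 2y_{West} = 0 ⇒ y_{East} = 46.4 − 0.5y_{West}.
Solving the two reaction functions simultaneously: (1 − (−1/3)(−0.5))y_{West} = 32.1 − (1/3)·46.4, so (5/6)y_{West} = 499/30 and y_{West} = 19.96.
Then y_{East} = 46.4 − 0.5·19.96 = 36.42.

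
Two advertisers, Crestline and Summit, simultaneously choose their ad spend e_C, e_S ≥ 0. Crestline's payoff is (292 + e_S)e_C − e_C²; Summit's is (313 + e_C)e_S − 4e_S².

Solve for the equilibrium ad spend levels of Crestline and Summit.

Expanding Crestline's payoff: 292e_C + e_Se_C − e_C².
∂π/∂e_C = 292 + e_S − 2e_C = 0, so e_C = 146 + 0.5e_S.
Likewise for Summit: e_S = 39.125 + 0.125e_C.
Plugging e_S into Crestline's best response: e_C = 146 + 0.5(39.125 + 0.125e_C) ⇒ 0.9375e_C = 165.5625, so e_C = 176.6.
Then e_S = 39.125 + 0.125·176.6 = 61.2.

176.6, 61.2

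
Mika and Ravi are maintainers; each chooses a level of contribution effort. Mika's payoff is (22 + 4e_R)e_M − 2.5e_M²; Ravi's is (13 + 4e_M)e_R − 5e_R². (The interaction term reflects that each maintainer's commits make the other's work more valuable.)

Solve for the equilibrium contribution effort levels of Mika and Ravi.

Expanding Mika's payoff: 22e_M + 4e_Re_M − 2.5e_M².
∂π/∂e_M = 22 + 4e_R − 5e_M = 0, so e_M = 4.4 + 0.8e_R.
Likewise for Ravi: e_R = 1.3 + 0.4e_M.
Substituting the second reaction function into the first: e_M = 4.4 + 0.8(1.3 + 0.4e_M), which gives 0.68e_M = 5.44 ⇒ e_M = 8.
Then e_R = 1.3 + 0.4·8 = 4.5.

8, 4.5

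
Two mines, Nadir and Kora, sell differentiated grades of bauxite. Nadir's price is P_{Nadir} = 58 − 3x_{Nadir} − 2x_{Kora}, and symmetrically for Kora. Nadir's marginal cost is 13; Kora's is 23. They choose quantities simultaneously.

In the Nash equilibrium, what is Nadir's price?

31.75

Mine Nadir's profit: π = x_{Nadir}(58 − 3x_{Nadir} − 2x_{Kora}) − 13x_{Nadir}.
∂π/∂x_{Nadir} = 45 − 6x_{Nadir} − 2x_{Kora} = 0 ⇒ x_{Nadir} = 7.5 − (1/3)x_{Kora}.
Similarly x_{Kora} = 35/6 − (1/3)x_{Nadir}.
Solving the two reaction functions simultaneously: (1 − (−1/3)(−1/3))x_{Nadir} = 7.5 − (1/3)·(35/6), so (8/9)x_{Nadir} = 50/9 and x_{Nadir} = 6.25.
Then x_{Kora} = 35/6 − (1/3)·6.25 = 3.75.
P_{Nadir} = 58 − 3·6.25 − 2·3.75 = 31.75.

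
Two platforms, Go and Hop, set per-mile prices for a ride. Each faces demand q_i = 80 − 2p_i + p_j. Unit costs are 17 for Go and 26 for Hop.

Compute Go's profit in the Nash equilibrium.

985.68

Go's profit: π = (p_{Go} − 17)(80 − 2p_{Go} + p_{Hop}).
∂π/∂p_{Go} = 114 − 4p_{Go} + p_{Hop} = 0 ⇒ p_{Go} = 28.5 + 0.25p_{Hop}.
Similarly p_{Hop} = 33 + 0.25p_{Go}.
Plugging p_{Hop} into Go's best response: p_{Go} = 28.5 + 0.25(33 + 0.25p_{Go}) ⇒ 0.9375p_{Go} = 36.75, so p_{Go} = 39.2.
Then p_{Hop} = 33 + 0.25·39.2 = 42.8.
q_{Go} = 80 − 2·39.2 + 42.8 = 44.4.
Profit = (39.2 − 17)·44.4 = 985.68.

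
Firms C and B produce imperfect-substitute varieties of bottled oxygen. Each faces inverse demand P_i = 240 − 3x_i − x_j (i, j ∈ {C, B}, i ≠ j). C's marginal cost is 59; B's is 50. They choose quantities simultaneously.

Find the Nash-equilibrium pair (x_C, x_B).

25.6, 27.4

Firm C's profit: π = x_C(240 − 3x_C − x_B) − 59x_C.
∂π/∂x_C = 181 − 6x_C − x_B = 0 ⇒ x_C = 181/6 − (1/6)x_B.
Similarly x_B = 95/3 − (1/6)x_C.
Solving the two reaction functions simultaneously: (1 − (−1/6)(−1/6))x_C = 181/6 − (1/6)·(95/3), so (35/36)x_C = 224/9 and x_C = 25.6.
Then x_B = 95/3 − (1/6)·25.6 = 27.4.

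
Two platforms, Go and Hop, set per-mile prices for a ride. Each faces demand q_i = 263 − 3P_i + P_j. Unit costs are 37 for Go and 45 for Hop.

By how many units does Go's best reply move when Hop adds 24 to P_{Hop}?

4

Go's profit: π = (P_{Go} − 37)(263 − 3P_{Go} + P_{Hop}).
∂π/∂P_{Go} = 374 − 6P_{Go} + P_{Hop} = 0 ⇒ P_{Go} = 187/3 + (1/6)P_{Hop}.
The reaction-function slope is 1/6, so a 24-unit rise in P_{Hop} moves P_{Go} by 1/6 × 24 = 4. Go's best response rises — the actions are strategic complements.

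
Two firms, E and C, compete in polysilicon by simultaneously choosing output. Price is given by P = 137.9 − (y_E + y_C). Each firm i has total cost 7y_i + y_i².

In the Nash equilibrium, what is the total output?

Firm E's profit: π = y_E(137.9 − (y_E + y_C)) − 7y_E − y_E².
∂π/∂y_E = 130.9 − 4y_E − y_C = 0, so y_E = 32.725 − 0.25y_C.
Setting y_E = y_C in the reaction function: y_E = 32.725 − 0.25y_E, so y_E = 32.725 / 1.25 = 26.18.
Total output: 26.18 + 26.18 = 52.36.

52.36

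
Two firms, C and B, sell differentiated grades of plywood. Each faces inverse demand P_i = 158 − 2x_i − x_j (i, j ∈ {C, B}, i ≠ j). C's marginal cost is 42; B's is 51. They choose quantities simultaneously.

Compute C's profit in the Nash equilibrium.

1132.88

Firm C's profit: π = x_C(158 − 2x_C − x_B) − 42x_C.
∂π/∂x_C = 116 − 4x_C − x_B = 0 ⇒ x_C = 29 − 0.25x_B.
Similarly x_B = 26.75 − 0.25x_C.
Substituting the second reaction function into the first: x_C = 29 − 0.25(26.75 − 0.25x_C), which gives 0.9375x_C = 22.3125 ⇒ x_C = 23.8.
Then x_B = 26.75 − 0.25·23.8 = 20.8.
P_C = 158 − 2·23.8 − 20.8 = 89.6.
Profit = (89.6 − 42)·23.8 = 1132.88.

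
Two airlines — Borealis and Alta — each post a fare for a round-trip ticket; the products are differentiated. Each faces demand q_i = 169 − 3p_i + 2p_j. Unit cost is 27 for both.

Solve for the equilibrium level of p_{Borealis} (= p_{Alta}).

Borealis's profit: π = (p_{Borealis} − 27)(169 − 3p_{Borealis} + 2p_{Alta}).
∂π/∂p_{Borealis} = 250 − 6p_{Borealis} + 2p_{Alta} = 0 ⇒ p_{Borealis} = 125/3 + (1/3)p_{Alta}.
Setting p_{Borealis} = p_{Alta} in the reaction function: p_{Borealis} = 125/3 + (1/3)p_{Borealis}, so p_{Borealis} = (125/3) / (2/3) = 62.5.

62.5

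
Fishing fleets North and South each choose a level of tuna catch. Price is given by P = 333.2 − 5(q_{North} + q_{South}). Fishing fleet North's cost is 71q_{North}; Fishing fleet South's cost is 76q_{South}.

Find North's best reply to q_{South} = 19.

16.72

Fishing fleet North's profit: π = q_{North}(333.2 − 5(q_{North} + q_{South})) − 71q_{North}.
∂π/∂q_{North} = 262.2 − 10q_{North} − 5q_{South} = 0, so q_{North} = 26.22 − 0.5q_{South}.
At q_{South} = 19: q_{North} = 26.22 − 0.5·19 = 16.72.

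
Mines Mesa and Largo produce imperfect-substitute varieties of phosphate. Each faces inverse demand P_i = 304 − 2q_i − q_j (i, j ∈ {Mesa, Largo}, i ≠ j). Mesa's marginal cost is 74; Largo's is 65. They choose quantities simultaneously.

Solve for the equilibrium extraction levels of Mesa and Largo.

Mine Mesa's profit: π = q_{Mesa}(304 − 2q_{Mesa} − q_{Largo}) − 74q_{Mesa}.
∂π/∂q_{Mesa} = 230 − 4q_{Mesa} − q_{Largo} = 0 ⇒ q_{Mesa} = 57.5 − 0.25q_{Largo}.
Similarly q_{Largo} = 59.75 − 0.25q_{Mesa}.
Substituting the second reaction function into the first: q_{Mesa} = 57.5 − 0.25(59.75 − 0.25q_{Mesa}), which gives 0.9375q_{Mesa} = 42.5625 ⇒ q_{Mesa} = 45.4.
Then q_{Largo} = 59.75 − 0.25·45.4 = 48.4.

45.4, 48.4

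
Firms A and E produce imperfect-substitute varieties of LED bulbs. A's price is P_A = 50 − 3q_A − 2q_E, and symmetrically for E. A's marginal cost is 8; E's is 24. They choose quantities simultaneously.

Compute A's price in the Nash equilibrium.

Firm A's profit: π = q_A(50 − 3q_A − 2q_E) − 8q_A.
∂π/∂q_A = 42 − 6q_A − 2q_E = 0 ⇒ q_A = 7 − (1/3)q_E.
Similarly q_E = 13/3 − (1/3)q_A.
Substituting the second reaction function into the first: q_A = 7 − (1/3)(13/3 − (1/3)q_A), which gives (8/9)q_A = 50/9 ⇒ q_A = 6.25.
Then q_E = 13/3 − (1/3)·6.25 = 2.25.
P_A = 50 − 3·6.25 − 2·2.25 = 26.75.

26.75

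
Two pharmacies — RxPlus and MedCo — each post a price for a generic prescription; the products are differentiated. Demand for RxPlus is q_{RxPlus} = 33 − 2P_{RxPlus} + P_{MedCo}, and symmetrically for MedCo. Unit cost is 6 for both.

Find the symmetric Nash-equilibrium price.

RxPlus's profit: π = (P_{RxPlus} − 6)(33 − 2P_{RxPlus} + P_{MedCo}).
∂π/∂P_{RxPlus} = 45 − 4P_{RxPlus} + P_{MedCo} = 0 ⇒ P_{RxPlus} = 11.25 + 0.25P_{MedCo}.
Setting P_{RxPlus} = P_{MedCo} in the reaction function: P_{RxPlus} = 11.25 + 0.25P_{RxPlus}, so P_{RxPlus} = 11.25 / 0.75 = 15.

15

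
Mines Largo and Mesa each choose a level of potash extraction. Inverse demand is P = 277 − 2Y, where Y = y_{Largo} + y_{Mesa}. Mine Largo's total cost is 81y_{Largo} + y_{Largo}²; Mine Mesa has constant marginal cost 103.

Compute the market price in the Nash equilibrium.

Mine Largo's profit: π = y_{Largo}(277 − 2(y_{Largo} + y_{Mesa})) − 81y_{Largo} − y_{Largo}².
∂π/∂y_{Largo} = 196 − 6y_{Largo} − 2y_{Mesa} = 0, so y_{Largo} = 98/3 − (1/3)y_{Mesa}.
For Mesa: ∂π/∂y_{Mesa} = 174 − 4y_{Mesa} − 2y_{Largo} = 0 ⇒ y_{Mesa} = 43.5 − 0.5y_{Largo}.
Solving the two reaction functions simultaneously: (1 − (−1/3)(−0.5))y_{Largo} = 98/3 − (1/3)·43.5, so (5/6)y_{Largo} = 109/6 and y_{Largo} = 21.8.
Then y_{Mesa} = 43.5 − 0.5·21.8 = 32.6.
Equilibrium price: P = 277 − 2·54.4 = 168.2.

168.2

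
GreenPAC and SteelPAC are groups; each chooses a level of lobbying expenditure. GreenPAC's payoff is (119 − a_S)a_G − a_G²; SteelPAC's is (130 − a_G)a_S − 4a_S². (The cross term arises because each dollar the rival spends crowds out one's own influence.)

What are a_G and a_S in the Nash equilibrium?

54.8, 9.4

Expanding GreenPAC's payoff: 119a_G − a_Sa_G − a_G².
∂π/∂a_G = 119 − a_S − 2a_G = 0, so a_G = 59.5 − 0.5a_S.
Likewise for SteelPAC: a_S = 16.25 − 0.125a_G.
Substituting the second reaction function into the first: a_G = 59.5 − 0.5(16.25 − 0.125a_G), which gives 0.9375a_G = 51.375 ⇒ a_G = 54.8.
Then a_S = 16.25 − 0.125·54.8 = 9.4.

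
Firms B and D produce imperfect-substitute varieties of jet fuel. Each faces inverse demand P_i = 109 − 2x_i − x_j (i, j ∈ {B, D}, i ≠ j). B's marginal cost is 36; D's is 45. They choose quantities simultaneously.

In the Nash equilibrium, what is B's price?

Firm B's profit: π = x_B(109 − 2x_B − x_D) − 36x_B.
∂π/∂x_B = 73 − 4x_B − x_D = 0 ⇒ x_B = 18.25 − 0.25x_D.
Similarly x_D = 16 − 0.25x_B.
Plugging x_D into B's best response: x_B = 18.25 − 0.25(16 − 0.25x_B) ⇒ 0.9375x_B = 14.25, so x_B = 15.2.
Then x_D = 16 − 0.25·15.2 = 12.2.
P_B = 109 − 2·15.2 − 12.2 = 66.4.

66.4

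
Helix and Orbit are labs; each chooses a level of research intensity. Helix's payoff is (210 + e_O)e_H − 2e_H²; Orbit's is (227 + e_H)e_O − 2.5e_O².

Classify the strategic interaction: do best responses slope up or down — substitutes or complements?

strategic complements

Expanding Helix's payoff: 210e_H + e_Oe_H − 2e_H².
∂π/∂e_H = 210 + e_O − 4e_H = 0, so e_H = 52.5 + 0.25e_O.
The best-response slope de_H/de_O = 0.25 > 0: the reaction function is upward-sloping, so the choices are strategic complements.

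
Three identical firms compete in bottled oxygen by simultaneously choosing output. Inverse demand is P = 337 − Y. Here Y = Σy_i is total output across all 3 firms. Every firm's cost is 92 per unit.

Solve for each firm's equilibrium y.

61.25

A representative firm's profit is π_i = y_i(337 − Y) − 92y_i, with Y = y_i + Σ_{j≠i} y_j.
First-order condition: 245 − 2y_i − Σ_{j≠i} y_j = 0.
With identical firms, set every y_j = y: then 245 − 2y − 2y = 0, i.e. y = 245/4 = 61.25.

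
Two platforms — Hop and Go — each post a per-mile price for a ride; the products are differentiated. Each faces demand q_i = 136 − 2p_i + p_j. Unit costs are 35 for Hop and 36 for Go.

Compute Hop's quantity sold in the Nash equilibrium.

67.6

Hop's profit: π = (p_{Hop} − 35)(136 − 2p_{Hop} + p_{Go}).
∂π/∂p_{Hop} = 206 − 4p_{Hop} + p_{Go} = 0 ⇒ p_{Hop} = 51.5 + 0.25p_{Go}.
Similarly p_{Go} = 52 + 0.25p_{Hop}.
Solving the two reaction functions simultaneously: (1 − (0.25)(0.25))p_{Hop} = 51.5 + 0.25·52, so 0.9375p_{Hop} = 64.5 and p_{Hop} = 68.8.
Then p_{Go} = 52 + 0.25·68.8 = 69.2.
q_{Hop} = 136 − 2·68.8 + 69.2 = 67.6.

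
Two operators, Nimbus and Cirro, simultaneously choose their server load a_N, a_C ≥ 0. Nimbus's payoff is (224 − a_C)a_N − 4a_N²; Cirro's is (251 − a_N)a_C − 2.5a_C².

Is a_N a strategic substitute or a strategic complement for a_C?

strategic substitutes

Expanding Nimbus's payoff: 224a_N − a_Ca_N − 4a_N².
∂π/∂a_N = 224 − a_C − 8a_N = 0, so a_N = 28 − 0.125a_C.
The best-response slope da_N/da_C = −0.125 < 0: the reaction function is downward-sloping, so the choices are strategic substitutes.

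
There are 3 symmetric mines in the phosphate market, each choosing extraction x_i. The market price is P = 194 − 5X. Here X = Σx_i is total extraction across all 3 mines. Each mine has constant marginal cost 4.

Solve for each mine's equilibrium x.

9.5

A representative mine's profit is π_i = x_i(194 − 5X) − 4x_i, with X = x_i + Σ_{j≠i} x_j.
First-order condition: 190 − 10x_i − 5Σ_{j≠i} x_j = 0.
Imposing symmetry (x_j = x for all j) turns Σ_{j≠i} x_j into 2x, so 190 = 20x and x = 9.5.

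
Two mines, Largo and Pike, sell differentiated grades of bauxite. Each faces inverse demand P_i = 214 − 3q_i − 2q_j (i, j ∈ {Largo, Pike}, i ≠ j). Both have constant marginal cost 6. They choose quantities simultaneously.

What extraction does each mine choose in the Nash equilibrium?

26

Mine Largo's profit: π = q_{Largo}(214 − 3q_{Largo} − 2q_{Pike}) − 6q_{Largo}.
∂π/∂q_{Largo} = 208 − 6q_{Largo} − 2q_{Pike} = 0 ⇒ q_{Largo} = 104/3 − (1/3)q_{Pike}.
By symmetry q_{Pike} = q_{Largo}; substituting into the reaction function, (4/3)q_{Largo} = 104/3 and q_{Largo} = 26.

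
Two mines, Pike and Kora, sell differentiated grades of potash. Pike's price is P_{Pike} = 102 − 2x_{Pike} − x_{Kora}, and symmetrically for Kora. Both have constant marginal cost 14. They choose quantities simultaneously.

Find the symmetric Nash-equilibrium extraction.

Mine Pike's profit: π = x_{Pike}(102 − 2x_{Pike} − x_{Kora}) − 14x_{Pike}.
∂π/∂x_{Pike} = 88 − 4x_{Pike} − x_{Kora} = 0 ⇒ x_{Pike} = 22 − 0.25x_{Kora}.
The game is symmetric, so in equilibrium x_{Kora} = x_{Pike}: the reaction function gives 1.25x_{Pike} = 22, hence x_{Pike} = 17.6.

17.6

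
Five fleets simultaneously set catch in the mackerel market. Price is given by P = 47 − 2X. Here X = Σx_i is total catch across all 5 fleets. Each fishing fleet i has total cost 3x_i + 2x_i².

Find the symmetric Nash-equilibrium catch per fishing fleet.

2.75

A representative fishing fleet's profit is π_i = x_i(47 − 2X) − 3x_i − 2x_i², with X = x_i + Σ_{j≠i} x_j.
First-order condition: 44 − 8x_i − 2Σ_{j≠i} x_j = 0.
Imposing symmetry (x_j = x for all j) turns Σ_{j≠i} x_j into 4x, so 44 = 16x and x = 2.75.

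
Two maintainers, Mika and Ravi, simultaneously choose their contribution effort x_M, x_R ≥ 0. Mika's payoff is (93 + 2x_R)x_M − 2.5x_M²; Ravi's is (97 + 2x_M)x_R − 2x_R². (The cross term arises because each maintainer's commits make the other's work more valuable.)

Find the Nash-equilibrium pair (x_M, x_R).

35.375, 41.9375

Expanding Mika's payoff: 93x_M + 2x_Rx_M − 2.5x_M².
∂π/∂x_M = 93 + 2x_R − 5x_M = 0, so x_M = 18.6 + 0.4x_R.
Likewise for Ravi: x_R = 24.25 + 0.5x_M.
Solving the two reaction functions simultaneously: (1 − (0.4)(0.5))x_M = 18.6 + 0.4·24.25, so 0.8x_M = 28.3 and x_M = 35.375.
Then x_R = 24.25 + 0.5·35.375 = 41.9375.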